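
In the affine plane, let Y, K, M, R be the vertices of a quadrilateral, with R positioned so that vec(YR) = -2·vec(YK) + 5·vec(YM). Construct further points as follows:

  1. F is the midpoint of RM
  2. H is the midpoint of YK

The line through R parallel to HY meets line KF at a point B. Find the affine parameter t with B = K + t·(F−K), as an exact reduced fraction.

t = 5/3

Work in coordinates with Y = (0, 0), K = (1, 0), M = (0, 1), R = (-2, 5).
1. F is the midpoint of RM ⇒ F = (-1, 3)
2. H is the midpoint of YK ⇒ H = (1/2, 0)
through R parallel to HY: direction (-1/2, 0); meets KF at B = (-7/3, 5)
B = K + t·(F−K) with t = 5/3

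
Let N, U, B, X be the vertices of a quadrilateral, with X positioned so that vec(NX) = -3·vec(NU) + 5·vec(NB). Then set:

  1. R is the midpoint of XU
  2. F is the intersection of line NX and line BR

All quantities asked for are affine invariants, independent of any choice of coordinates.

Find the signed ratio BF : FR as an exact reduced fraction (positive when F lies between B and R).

Set N = (0, 0), U = (1, 0), B = (0, 1), X = (-3, 5); any affine frame gives the same invariant.
1. R is the midpoint of XU ⇒ R = (-1, 5/2)
2. F is the intersection of line NX and line BR ⇒ F = (-6, 10)
F = B + t·(R−B) with t = 6, so BF:FR = t:(1−t) = 6:-5

BF:FR = -6/5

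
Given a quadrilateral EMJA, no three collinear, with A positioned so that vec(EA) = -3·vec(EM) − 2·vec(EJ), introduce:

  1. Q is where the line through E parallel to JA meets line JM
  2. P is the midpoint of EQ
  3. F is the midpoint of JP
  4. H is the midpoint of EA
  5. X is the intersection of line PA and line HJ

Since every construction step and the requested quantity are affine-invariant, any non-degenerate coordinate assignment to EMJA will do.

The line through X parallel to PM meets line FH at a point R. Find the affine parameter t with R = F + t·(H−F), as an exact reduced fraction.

Work in coordinates with E = (0, 0), M = (1, 0), J = (0, 1), A = (-3, -2).
1. Q is where the line through E parallel to JA meets line JM ⇒ Q = (1/2, 1/2)
2. P is the midpoint of EQ ⇒ P = (1/4, 1/4)
3. F is the midpoint of JP ⇒ F = (1/8, 5/8)
4. H is the midpoint of EA ⇒ H = (-3/2, -1)
5. X is the intersection of line PA and line HJ ⇒ X = (-36/25, -23/25)
through X parallel to PM: direction (3/4, -1/4); meets FH at R = (-57/40, -37/40)
R = F + t·(H−F) with t = 62/65

t = 62/65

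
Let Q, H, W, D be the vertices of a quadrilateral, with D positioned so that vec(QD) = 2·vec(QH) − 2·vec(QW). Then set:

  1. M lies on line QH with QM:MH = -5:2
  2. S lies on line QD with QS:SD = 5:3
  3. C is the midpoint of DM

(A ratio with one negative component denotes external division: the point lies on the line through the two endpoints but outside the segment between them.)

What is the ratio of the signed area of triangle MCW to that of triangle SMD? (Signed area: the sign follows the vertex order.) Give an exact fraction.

Choose coordinates Q = (0, 0), H = (1, 0), W = (0, 1), D = (2, -2).
1. M lies on line QH with QM:MH = -5:2 ⇒ M = (5/3, 0)
2. S lies on line QD with QS:SD = 5:3 ⇒ S = (5/4, -5/4)
3. C is the midpoint of DM ⇒ C = (11/6, -1)
2·[MCW] = -3/2, 2·[SMD] = -5/4
[MCW]:[SMD] = -3/2:-5/4 = 6/5

[MCW]:[SMD] = 6/5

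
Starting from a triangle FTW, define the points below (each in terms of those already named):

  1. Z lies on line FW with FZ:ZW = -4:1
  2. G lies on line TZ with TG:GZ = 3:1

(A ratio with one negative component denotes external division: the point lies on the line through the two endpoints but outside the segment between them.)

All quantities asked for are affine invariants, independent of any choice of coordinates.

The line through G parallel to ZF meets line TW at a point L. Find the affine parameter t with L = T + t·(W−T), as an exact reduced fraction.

t = 3/4

Work in coordinates with F = (0, 0), T = (1, 0), W = (0, 1).
1. Z lies on line FW with FZ:ZW = -4:1 ⇒ Z = (0, 4/3)
2. G lies on line TZ with TG:GZ = 3:1 ⇒ G = (1/4, 1)
through G parallel to ZF: direction (0, -4/3); meets TW at L = (1/4, 3/4)
L = T + t·(W−T) with t = 3/4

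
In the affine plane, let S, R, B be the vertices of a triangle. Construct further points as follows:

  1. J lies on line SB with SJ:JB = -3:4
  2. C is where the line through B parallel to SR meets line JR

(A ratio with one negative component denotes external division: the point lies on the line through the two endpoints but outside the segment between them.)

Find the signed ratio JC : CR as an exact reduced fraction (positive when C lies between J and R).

JC:CR = -4

Work in coordinates with S = (0, 0), R = (1, 0), B = (0, 1).
1. J lies on line SB with SJ:JB = -3:4 ⇒ J = (0, -3)
2. C is where the line through B parallel to SR meets line JR ⇒ C = (4/3, 1)
C = J + t·(R−J) with t = 4/3, so JC:CR = t:(1−t) = 4/3:-1/3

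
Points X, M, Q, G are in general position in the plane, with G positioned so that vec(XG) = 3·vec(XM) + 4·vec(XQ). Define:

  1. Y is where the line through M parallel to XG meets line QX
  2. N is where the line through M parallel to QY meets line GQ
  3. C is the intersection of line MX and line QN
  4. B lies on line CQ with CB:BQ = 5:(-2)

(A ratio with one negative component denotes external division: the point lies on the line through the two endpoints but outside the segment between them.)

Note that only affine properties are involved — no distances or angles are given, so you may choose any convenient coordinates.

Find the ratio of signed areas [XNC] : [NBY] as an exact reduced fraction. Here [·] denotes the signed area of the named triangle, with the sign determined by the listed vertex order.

Assign X = (0, 0), M = (1, 0), Q = (0, 1), G = (3, 4) — the answer is frame-independent, so this choice is without loss of generality.
1. Y is where the line through M parallel to XG meets line QX ⇒ Y = (0, -4/3)
2. N is where the line through M parallel to QY meets line GQ ⇒ N = (1, 2)
3. C is the intersection of line MX and line QN ⇒ C = (-1, 0)
4. B lies on line CQ with CB:BQ = 5:(-2) ⇒ B = (2/3, 5/3)
2·[XNC] = 2, 2·[NBY] = 7/9
[XNC]:[NBY] = 2:7/9 = 18/7

[XNC]:[NBY] = 18/7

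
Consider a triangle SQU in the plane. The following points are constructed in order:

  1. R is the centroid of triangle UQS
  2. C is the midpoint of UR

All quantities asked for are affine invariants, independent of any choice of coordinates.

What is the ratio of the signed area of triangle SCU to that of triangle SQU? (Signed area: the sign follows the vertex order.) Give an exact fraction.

[SCU]:[SQU] = 1/6

Choose coordinates S = (0, 0), Q = (1, 0), U = (0, 1).
1. R is the centroid of triangle UQS ⇒ R = (1/3, 1/3)
2. C is the midpoint of UR ⇒ C = (1/6, 2/3)
2·[SCU] = 1/6, 2·[SQU] = 1
[SCU]:[SQU] = 1/6:1 = 1/6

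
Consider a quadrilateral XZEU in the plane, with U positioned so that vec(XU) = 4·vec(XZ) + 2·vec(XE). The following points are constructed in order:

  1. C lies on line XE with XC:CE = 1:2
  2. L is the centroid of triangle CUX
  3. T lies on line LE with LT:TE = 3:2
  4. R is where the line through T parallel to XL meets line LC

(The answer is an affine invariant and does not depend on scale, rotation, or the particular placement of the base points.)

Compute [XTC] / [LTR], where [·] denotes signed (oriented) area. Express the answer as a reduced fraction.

[XTC]:[LTR] = 5/27

Work in coordinates with X = (0, 0), Z = (1, 0), E = (0, 1), U = (4, 2).
1. C lies on line XE with XC:CE = 1:2 ⇒ C = (0, 1/3)
2. L is the centroid of triangle CUX ⇒ L = (4/3, 7/9)
3. T lies on line LE with LT:TE = 3:2 ⇒ T = (8/15, 41/45)
4. R is where the line through T parallel to XL meets line LC ⇒ R = (-16/15, -1/45)
2·[XTC] = 8/45, 2·[LTR] = 24/25
[XTC]:[LTR] = 8/45:24/25 = 5/27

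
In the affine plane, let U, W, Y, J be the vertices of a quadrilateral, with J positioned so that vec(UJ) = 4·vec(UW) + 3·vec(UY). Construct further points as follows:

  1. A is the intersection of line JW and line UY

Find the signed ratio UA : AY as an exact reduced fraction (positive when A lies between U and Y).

Choose coordinates U = (0, 0), W = (1, 0), Y = (0, 1), J = (4, 3).
1. A is the intersection of line JW and line UY ⇒ A = (0, -1)
A = U + t·(Y−U) with t = -1, so UA:AY = t:(1−t) = -1:2

UA:AY = -1/2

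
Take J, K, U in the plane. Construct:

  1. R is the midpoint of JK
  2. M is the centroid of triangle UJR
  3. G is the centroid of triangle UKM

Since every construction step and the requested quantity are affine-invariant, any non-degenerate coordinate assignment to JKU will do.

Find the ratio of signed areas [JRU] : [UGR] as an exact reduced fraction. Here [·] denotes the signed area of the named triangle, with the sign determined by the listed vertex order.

Assign J = (0, 0), K = (1, 0), U = (0, 1) — the answer is frame-independent, so this choice is without loss of generality.
1. R is the midpoint of JK ⇒ R = (1/2, 0)
2. M is the centroid of triangle UJR ⇒ M = (1/6, 1/3)
3. G is the centroid of triangle UKM ⇒ G = (7/18, 4/9)
2·[JRU] = 1/2, 2·[UGR] = -1/9
[JRU]:[UGR] = 1/2:-1/9 = -9/2

[JRU]:[UGR] = -9/2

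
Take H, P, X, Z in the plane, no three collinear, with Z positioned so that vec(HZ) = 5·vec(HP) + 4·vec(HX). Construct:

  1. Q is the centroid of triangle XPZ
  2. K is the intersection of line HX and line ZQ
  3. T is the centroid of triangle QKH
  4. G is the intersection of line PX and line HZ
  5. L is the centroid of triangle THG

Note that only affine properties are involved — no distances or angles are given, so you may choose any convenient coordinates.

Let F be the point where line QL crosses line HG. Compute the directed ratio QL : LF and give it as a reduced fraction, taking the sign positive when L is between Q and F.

QL:LF = 19/8

Assign H = (0, 0), P = (1, 0), X = (0, 1), Z = (5, 4) — the answer is frame-independent, so this choice is without loss of generality.
1. Q is the centroid of triangle XPZ ⇒ Q = (2, 5/3)
2. K is the intersection of line HX and line ZQ ⇒ K = (0, 1/9)
3. T is the centroid of triangle QKH ⇒ T = (2/3, 16/27)
4. G is the intersection of line PX and line HZ ⇒ G = (5/9, 4/9)
5. L is the centroid of triangle THG ⇒ L = (11/27, 28/81)
line QL meets HG at F = (-5/19, -4/19)
L = Q + t·(F−Q) with t = 19/27, so QL:LF = 19/27:8/27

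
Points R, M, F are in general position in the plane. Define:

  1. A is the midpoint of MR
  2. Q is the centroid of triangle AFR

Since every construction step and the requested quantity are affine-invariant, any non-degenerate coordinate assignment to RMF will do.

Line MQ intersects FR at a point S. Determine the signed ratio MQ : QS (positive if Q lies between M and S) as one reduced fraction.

MQ:QS = 5

Choose coordinates R = (0, 0), M = (1, 0), F = (0, 1).
1. A is the midpoint of MR ⇒ A = (1/2, 0)
2. Q is the centroid of triangle AFR ⇒ Q = (1/6, 1/3)
line MQ meets FR at S = (0, 2/5)
Q = M + t·(S−M) with t = 5/6, so MQ:QS = 5/6:1/6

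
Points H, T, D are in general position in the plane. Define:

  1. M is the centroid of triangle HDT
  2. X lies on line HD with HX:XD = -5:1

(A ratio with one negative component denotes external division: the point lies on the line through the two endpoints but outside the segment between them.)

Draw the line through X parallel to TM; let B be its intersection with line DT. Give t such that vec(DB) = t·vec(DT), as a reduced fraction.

t = -1/2

Choose coordinates H = (0, 0), T = (1, 0), D = (0, 1).
1. M is the centroid of triangle HDT ⇒ M = (1/3, 1/3)
2. X lies on line HD with HX:XD = -5:1 ⇒ X = (0, 5/4)
through X parallel to TM: direction (-2/3, 1/3); meets DT at B = (-1/2, 3/2)
B = D + t·(T−D) with t = -1/2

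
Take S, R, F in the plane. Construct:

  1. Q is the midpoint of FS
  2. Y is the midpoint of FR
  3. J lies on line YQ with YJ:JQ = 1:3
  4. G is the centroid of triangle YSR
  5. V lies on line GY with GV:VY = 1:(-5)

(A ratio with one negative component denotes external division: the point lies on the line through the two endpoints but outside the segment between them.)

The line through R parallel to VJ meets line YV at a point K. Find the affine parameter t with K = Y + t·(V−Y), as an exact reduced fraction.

t = -14/5

Set S = (0, 0), R = (1, 0), F = (0, 1); any affine frame gives the same invariant.
1. Q is the midpoint of FS ⇒ Q = (0, 1/2)
2. Y is the midpoint of FR ⇒ Y = (1/2, 1/2)
3. J lies on line YQ with YJ:JQ = 1:3 ⇒ J = (3/8, 1/2)
4. G is the centroid of triangle YSR ⇒ G = (1/2, 1/6)
5. V lies on line GY with GV:VY = 1:(-5) ⇒ V = (1/2, 1/12)
through R parallel to VJ: direction (-1/8, 5/12); meets YV at K = (1/2, 5/3)
K = Y + t·(V−Y) with t = -14/5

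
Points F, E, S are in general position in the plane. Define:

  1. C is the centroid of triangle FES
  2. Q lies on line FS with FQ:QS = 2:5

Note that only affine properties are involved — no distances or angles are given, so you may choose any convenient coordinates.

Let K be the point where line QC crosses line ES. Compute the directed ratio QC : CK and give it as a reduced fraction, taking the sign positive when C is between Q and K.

QC:CK = 8/7

Work in coordinates with F = (0, 0), E = (1, 0), S = (0, 1).
1. C is the centroid of triangle FES ⇒ C = (1/3, 1/3)
2. Q lies on line FS with FQ:QS = 2:5 ⇒ Q = (0, 2/7)
line QC meets ES at K = (5/8, 3/8)
C = Q + t·(K−Q) with t = 8/15, so QC:CK = 8/15:7/15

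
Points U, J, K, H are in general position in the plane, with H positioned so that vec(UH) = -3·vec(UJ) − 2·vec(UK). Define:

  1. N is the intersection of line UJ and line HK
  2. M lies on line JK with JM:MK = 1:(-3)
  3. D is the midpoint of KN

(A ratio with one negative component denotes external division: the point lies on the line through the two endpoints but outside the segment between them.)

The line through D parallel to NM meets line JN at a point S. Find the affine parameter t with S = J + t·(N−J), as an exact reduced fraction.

t = -1/2

Work in coordinates with U = (0, 0), J = (1, 0), K = (0, 1), H = (-3, -2).
1. N is the intersection of line UJ and line HK ⇒ N = (-1, 0)
2. M lies on line JK with JM:MK = 1:(-3) ⇒ M = (3/2, -1/2)
3. D is the midpoint of KN ⇒ D = (-1/2, 1/2)
through D parallel to NM: direction (5/2, -1/2); meets JN at S = (2, 0)
S = J + t·(N−J) with t = -1/2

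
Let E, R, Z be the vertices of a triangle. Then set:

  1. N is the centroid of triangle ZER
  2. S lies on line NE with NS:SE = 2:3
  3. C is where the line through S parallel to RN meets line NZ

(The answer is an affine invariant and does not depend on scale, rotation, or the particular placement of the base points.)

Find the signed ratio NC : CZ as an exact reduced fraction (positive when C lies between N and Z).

NC:CZ = -2/7

Assign E = (0, 0), R = (1, 0), Z = (0, 1) — the answer is frame-independent, so this choice is without loss of generality.
1. N is the centroid of triangle ZER ⇒ N = (1/3, 1/3)
2. S lies on line NE with NS:SE = 2:3 ⇒ S = (1/5, 1/5)
3. C is where the line through S parallel to RN meets line NZ ⇒ C = (7/15, 1/15)
C = N + t·(Z−N) with t = -2/5, so NC:CZ = t:(1−t) = -2/5:7/5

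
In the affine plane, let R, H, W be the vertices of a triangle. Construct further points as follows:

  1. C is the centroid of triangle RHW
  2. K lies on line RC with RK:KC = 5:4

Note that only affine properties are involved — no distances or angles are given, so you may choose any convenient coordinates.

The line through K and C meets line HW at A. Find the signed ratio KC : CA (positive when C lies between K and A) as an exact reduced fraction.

Assign R = (0, 0), H = (1, 0), W = (0, 1) — the answer is frame-independent, so this choice is without loss of generality.
1. C is the centroid of triangle RHW ⇒ C = (1/3, 1/3)
2. K lies on line RC with RK:KC = 5:4 ⇒ K = (5/27, 5/27)
line KC meets HW at A = (1/2, 1/2)
C = K + t·(A−K) with t = 8/17, so KC:CA = 8/17:9/17

KC:CA = 8/9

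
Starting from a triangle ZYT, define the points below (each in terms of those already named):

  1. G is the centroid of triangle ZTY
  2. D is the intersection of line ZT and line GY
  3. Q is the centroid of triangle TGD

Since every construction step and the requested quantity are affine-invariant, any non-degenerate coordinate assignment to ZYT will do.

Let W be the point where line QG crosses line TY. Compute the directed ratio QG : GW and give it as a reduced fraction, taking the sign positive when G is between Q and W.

QG:GW = -1/6

Work in coordinates with Z = (0, 0), Y = (1, 0), T = (0, 1).
1. G is the centroid of triangle ZTY ⇒ G = (1/3, 1/3)
2. D is the intersection of line ZT and line GY ⇒ D = (0, 1/2)
3. Q is the centroid of triangle TGD ⇒ Q = (1/9, 11/18)
line QG meets TY at W = (-1, 2)
G = Q + t·(W−Q) with t = -1/5, so QG:GW = -1/5:6/5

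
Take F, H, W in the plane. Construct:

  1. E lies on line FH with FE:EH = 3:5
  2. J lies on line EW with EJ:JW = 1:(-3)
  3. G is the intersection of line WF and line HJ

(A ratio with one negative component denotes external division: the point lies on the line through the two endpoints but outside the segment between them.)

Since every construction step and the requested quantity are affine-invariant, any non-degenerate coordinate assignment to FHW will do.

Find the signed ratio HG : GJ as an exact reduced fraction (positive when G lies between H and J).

Work in coordinates with F = (0, 0), H = (1, 0), W = (0, 1).
1. E lies on line FH with FE:EH = 3:5 ⇒ E = (3/8, 0)
2. J lies on line EW with EJ:JW = 1:(-3) ⇒ J = (9/16, -1/2)
3. G is the intersection of line WF and line HJ ⇒ G = (0, -8/7)
G = H + t·(J−H) with t = 16/7, so HG:GJ = t:(1−t) = 16/7:-9/7

HG:GJ = -16/9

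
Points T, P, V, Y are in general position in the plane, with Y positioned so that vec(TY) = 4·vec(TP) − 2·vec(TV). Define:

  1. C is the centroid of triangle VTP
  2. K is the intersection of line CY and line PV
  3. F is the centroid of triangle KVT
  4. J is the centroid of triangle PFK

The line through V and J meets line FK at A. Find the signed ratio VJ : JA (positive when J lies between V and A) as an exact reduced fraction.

VJ:JA = 14

Choose coordinates T = (0, 0), P = (1, 0), V = (0, 1), Y = (4, -2).
1. C is the centroid of triangle VTP ⇒ C = (1/3, 1/3)
2. K is the intersection of line CY and line PV ⇒ K = (5/4, -1/4)
3. F is the centroid of triangle KVT ⇒ F = (5/12, 1/4)
4. J is the centroid of triangle PFK ⇒ J = (8/9, 0)
line VJ meets FK at A = (20/21, -1/14)
J = V + t·(A−V) with t = 14/15, so VJ:JA = 14/15:1/15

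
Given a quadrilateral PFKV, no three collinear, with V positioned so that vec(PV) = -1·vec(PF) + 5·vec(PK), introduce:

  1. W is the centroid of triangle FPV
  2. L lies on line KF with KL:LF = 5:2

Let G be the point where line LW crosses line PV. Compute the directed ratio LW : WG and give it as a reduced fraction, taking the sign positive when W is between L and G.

Set P = (0, 0), F = (1, 0), K = (0, 1), V = (-1, 5); any affine frame gives the same invariant.
1. W is the centroid of triangle FPV ⇒ W = (0, 5/3)
2. L lies on line KF with KL:LF = 5:2 ⇒ L = (5/7, 2/7)
line LW meets PV at G = (-25/46, 125/46)
W = L + t·(G−L) with t = 46/81, so LW:WG = 46/81:35/81

LW:WG = 46/35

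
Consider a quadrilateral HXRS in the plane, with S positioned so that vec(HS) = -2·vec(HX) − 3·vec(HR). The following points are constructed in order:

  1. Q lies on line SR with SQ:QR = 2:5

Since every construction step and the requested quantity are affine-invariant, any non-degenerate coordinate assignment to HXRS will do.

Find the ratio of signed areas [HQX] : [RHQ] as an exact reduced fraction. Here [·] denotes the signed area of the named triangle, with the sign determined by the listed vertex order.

Choose coordinates H = (0, 0), X = (1, 0), R = (0, 1), S = (-2, -3).
1. Q lies on line SR with SQ:QR = 2:5 ⇒ Q = (-10/7, -13/7)
2·[HQX] = 13/7, 2·[RHQ] = -10/7
[HQX]:[RHQ] = 13/7:-10/7 = -13/10

[HQX]:[RHQ] = -13/10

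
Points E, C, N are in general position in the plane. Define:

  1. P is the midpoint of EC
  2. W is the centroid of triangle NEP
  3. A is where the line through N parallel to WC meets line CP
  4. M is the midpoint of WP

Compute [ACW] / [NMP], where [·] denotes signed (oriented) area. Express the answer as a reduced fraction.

[ACW]:[NMP] = -6

Assign E = (0, 0), C = (1, 0), N = (0, 1) — the answer is frame-independent, so this choice is without loss of generality.
1. P is the midpoint of EC ⇒ P = (1/2, 0)
2. W is the centroid of triangle NEP ⇒ W = (1/6, 1/3)
3. A is where the line through N parallel to WC meets line CP ⇒ A = (5/2, 0)
4. M is the midpoint of WP ⇒ M = (1/3, 1/6)
2·[ACW] = -1/2, 2·[NMP] = 1/12
[ACW]:[NMP] = -1/2:1/12 = -6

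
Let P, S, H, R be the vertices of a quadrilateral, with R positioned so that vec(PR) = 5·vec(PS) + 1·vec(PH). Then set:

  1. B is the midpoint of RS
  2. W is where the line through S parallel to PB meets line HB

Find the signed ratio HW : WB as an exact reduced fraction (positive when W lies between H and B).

Assign P = (0, 0), S = (1, 0), H = (0, 1), R = (5, 1) — the answer is frame-independent, so this choice is without loss of generality.
1. B is the midpoint of RS ⇒ B = (3, 1/2)
2. W is where the line through S parallel to PB meets line HB ⇒ W = (7/2, 5/12)
W = H + t·(B−H) with t = 7/6, so HW:WB = t:(1−t) = 7/6:-1/6

HW:WB = -7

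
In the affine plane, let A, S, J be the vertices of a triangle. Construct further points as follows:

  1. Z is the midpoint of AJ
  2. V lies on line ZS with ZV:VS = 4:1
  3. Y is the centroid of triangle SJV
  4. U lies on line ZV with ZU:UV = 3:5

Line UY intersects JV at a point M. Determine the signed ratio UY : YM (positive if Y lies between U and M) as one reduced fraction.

Choose coordinates A = (0, 0), S = (1, 0), J = (0, 1).
1. Z is the midpoint of AJ ⇒ Z = (0, 1/2)
2. V lies on line ZS with ZV:VS = 4:1 ⇒ V = (4/5, 1/10)
3. Y is the centroid of triangle SJV ⇒ Y = (3/5, 11/30)
4. U lies on line ZV with ZU:UV = 3:5 ⇒ U = (3/10, 7/20)
line UY meets JV at M = (48/85, 31/85)
Y = U + t·(M−U) with t = 17/15, so UY:YM = 17/15:-2/15

UY:YM = -17/2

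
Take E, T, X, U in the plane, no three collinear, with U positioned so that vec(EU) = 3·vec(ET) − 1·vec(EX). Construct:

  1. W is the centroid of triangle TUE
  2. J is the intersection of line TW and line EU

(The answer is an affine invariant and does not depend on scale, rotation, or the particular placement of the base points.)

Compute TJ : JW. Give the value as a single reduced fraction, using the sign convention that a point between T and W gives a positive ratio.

Work in coordinates with E = (0, 0), T = (1, 0), X = (0, 1), U = (3, -1).
1. W is the centroid of triangle TUE ⇒ W = (4/3, -1/3)
2. J is the intersection of line TW and line EU ⇒ J = (3/2, -1/2)
J = T + t·(W−T) with t = 3/2, so TJ:JW = t:(1−t) = 3/2:-1/2

TJ:JW = -3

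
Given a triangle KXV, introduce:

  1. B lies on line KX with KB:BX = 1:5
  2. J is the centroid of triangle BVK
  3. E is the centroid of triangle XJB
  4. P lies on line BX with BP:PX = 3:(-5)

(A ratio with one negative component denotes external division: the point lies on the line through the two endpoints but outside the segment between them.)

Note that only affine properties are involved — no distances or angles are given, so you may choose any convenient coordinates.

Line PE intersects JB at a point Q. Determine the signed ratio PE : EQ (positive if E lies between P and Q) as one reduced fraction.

Choose coordinates K = (0, 0), X = (1, 0), V = (0, 1).
1. B lies on line KX with KB:BX = 1:5 ⇒ B = (1/6, 0)
2. J is the centroid of triangle BVK ⇒ J = (1/18, 1/3)
3. E is the centroid of triangle XJB ⇒ E = (11/27, 1/9)
4. P lies on line BX with BP:PX = 3:(-5) ⇒ P = (-13/12, 0)
line PE meets JB at Q = (3/22, 1/11)
E = P + t·(Q−P) with t = 11/9, so PE:EQ = 11/9:-2/9

PE:EQ = -11/2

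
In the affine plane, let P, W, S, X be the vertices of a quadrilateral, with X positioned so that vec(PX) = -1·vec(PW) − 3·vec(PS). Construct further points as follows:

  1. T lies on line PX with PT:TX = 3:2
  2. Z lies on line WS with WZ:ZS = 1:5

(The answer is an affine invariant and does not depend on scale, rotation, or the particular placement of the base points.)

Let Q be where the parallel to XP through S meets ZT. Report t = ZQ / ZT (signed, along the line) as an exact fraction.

t = 10/7

Set P = (0, 0), W = (1, 0), S = (0, 1), X = (-1, -3); any affine frame gives the same invariant.
1. T lies on line PX with PT:TX = 3:2 ⇒ T = (-3/5, -9/5)
2. Z lies on line WS with WZ:ZS = 1:5 ⇒ Z = (5/6, 1/6)
through S parallel to XP: direction (1, 3); meets ZT at Q = (-17/14, -37/14)
Q = Z + t·(T−Z) with t = 10/7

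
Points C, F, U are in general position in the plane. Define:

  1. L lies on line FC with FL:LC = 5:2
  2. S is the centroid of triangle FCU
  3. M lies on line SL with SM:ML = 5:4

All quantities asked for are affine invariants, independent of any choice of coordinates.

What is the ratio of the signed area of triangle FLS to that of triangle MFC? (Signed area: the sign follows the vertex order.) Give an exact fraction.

Choose coordinates C = (0, 0), F = (1, 0), U = (0, 1).
1. L lies on line FC with FL:LC = 5:2 ⇒ L = (2/7, 0)
2. S is the centroid of triangle FCU ⇒ S = (1/3, 1/3)
3. M lies on line SL with SM:ML = 5:4 ⇒ M = (58/189, 4/27)
2·[FLS] = -5/21, 2·[MFC] = -4/27
[FLS]:[MFC] = -5/21:-4/27 = 45/28

[FLS]:[MFC] = 45/28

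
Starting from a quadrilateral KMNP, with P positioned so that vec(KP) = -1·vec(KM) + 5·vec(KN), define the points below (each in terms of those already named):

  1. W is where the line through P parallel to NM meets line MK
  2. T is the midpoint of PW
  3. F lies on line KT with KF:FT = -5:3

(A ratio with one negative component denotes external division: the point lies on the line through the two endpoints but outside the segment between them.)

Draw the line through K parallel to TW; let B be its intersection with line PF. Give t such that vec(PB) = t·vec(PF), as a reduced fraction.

Set K = (0, 0), M = (1, 0), N = (0, 1), P = (-1, 5); any affine frame gives the same invariant.
1. W is where the line through P parallel to NM meets line MK ⇒ W = (4, 0)
2. T is the midpoint of PW ⇒ T = (3/2, 5/2)
3. F lies on line KT with KF:FT = -5:3 ⇒ F = (15/4, 25/4)
through K parallel to TW: direction (5/2, -5/2); meets PF at B = (-25/6, 25/6)
B = P + t·(F−P) with t = -2/3

t = -2/3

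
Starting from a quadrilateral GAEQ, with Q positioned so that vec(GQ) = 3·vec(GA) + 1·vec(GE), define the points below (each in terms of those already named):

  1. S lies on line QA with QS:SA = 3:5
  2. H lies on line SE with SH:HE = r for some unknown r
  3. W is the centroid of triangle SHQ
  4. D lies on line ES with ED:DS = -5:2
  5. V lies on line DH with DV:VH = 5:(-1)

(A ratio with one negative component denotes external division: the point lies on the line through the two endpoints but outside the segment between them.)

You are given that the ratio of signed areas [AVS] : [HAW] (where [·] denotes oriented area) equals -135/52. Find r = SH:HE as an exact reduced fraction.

Assign G = (0, 0), A = (1, 0), E = (0, 1), Q = (3, 1) — the answer is frame-independent, so this choice is without loss of generality.
1. S lies on line QA with QS:SA = 3:5 ⇒ S = (9/4, 5/8)
2. With SH:HE = r, write λ = r/(r+1) so H = S + λ·(E−S); H is affine-linear in λ
3. W is the centroid of triangle SHQ ⇒ W is an affine combination of earlier points and hence also affine-linear in λ
4. D lies on line ES with ED:DS = -5:2 ⇒ D = (15/4, 3/8)
5. V lies on line DH with DV:VH = 5:(-1) ⇒ V is an affine combination of earlier points and hence also affine-linear in λ
Every point depending on H is an affine combination of H and λ-independent points, so each such coordinate is linear in λ; the λ² term in each signed area is a multiple of (E−S)×(E−S) = 0, so 2·[AVS] and 2·[HAW] are each linear in λ. Evaluating at λ=0 and λ=1:
  2·[AVS] = -75/32·λ − 5/16,   2·[HAW] = 13/8·λ
So [AVS]:[HAW] = (-75/32·λ − 5/16) / (13/8·λ). Setting this equal to -135/52:
  -75/32·λ − 5/16 = -135/52·(13/8·λ)  ⇒  λ = 1/6
Then r = λ/(1−λ) = (1/6)/(5/6) = 1/5. Check: with r = 1/5, H = (15/8, 11/16) and [AVS]:[HAW] = -135/52 as required.

r = 1/5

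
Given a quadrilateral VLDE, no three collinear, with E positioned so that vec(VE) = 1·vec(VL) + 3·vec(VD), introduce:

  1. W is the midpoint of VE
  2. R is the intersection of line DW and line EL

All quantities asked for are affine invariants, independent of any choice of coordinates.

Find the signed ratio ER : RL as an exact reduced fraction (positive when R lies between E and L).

ER:RL = 1/2

Assign V = (0, 0), L = (1, 0), D = (0, 1), E = (1, 3) — the answer is frame-independent, so this choice is without loss of generality.
1. W is the midpoint of VE ⇒ W = (1/2, 3/2)
2. R is the intersection of line DW and line EL ⇒ R = (1, 2)
R = E + t·(L−E) with t = 1/3, so ER:RL = t:(1−t) = 1/3:2/3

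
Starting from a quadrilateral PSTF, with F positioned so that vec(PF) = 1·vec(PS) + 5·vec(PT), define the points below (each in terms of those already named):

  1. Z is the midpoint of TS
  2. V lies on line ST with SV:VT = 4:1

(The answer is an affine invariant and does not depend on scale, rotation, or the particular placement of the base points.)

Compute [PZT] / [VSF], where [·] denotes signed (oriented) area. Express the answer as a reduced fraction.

[PZT]:[VSF] = 1/8

Choose coordinates P = (0, 0), S = (1, 0), T = (0, 1), F = (1, 5).
1. Z is the midpoint of TS ⇒ Z = (1/2, 1/2)
2. V lies on line ST with SV:VT = 4:1 ⇒ V = (1/5, 4/5)
2·[PZT] = 1/2, 2·[VSF] = 4
[PZT]:[VSF] = 1/2:4 = 1/8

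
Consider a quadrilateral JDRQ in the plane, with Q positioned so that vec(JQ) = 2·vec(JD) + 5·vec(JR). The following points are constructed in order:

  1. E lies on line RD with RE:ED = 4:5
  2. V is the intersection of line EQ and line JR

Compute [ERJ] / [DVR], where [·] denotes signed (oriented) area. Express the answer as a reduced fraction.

[ERJ]:[DVR] = -7/27

Set J = (0, 0), D = (1, 0), R = (0, 1), Q = (2, 5); any affine frame gives the same invariant.
1. E lies on line RD with RE:ED = 4:5 ⇒ E = (4/9, 5/9)
2. V is the intersection of line EQ and line JR ⇒ V = (0, -5/7)
2·[ERJ] = 4/9, 2·[DVR] = -12/7
[ERJ]:[DVR] = 4/9:-12/7 = -7/27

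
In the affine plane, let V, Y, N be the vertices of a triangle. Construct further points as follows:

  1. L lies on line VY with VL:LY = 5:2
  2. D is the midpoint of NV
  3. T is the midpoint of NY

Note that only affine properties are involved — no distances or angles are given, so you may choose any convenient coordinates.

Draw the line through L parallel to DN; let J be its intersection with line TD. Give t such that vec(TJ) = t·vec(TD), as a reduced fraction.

Set V = (0, 0), Y = (1, 0), N = (0, 1); any affine frame gives the same invariant.
1. L lies on line VY with VL:LY = 5:2 ⇒ L = (5/7, 0)
2. D is the midpoint of NV ⇒ D = (0, 1/2)
3. T is the midpoint of NY ⇒ T = (1/2, 1/2)
through L parallel to DN: direction (0, 1/2); meets TD at J = (5/7, 1/2)
J = T + t·(D−T) with t = -3/7

t = -3/7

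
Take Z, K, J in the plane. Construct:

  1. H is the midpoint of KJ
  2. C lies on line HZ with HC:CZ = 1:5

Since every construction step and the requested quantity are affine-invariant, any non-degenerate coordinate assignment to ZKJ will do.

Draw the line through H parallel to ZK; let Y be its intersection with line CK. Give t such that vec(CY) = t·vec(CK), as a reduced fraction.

t = -1/5

Set Z = (0, 0), K = (1, 0), J = (0, 1); any affine frame gives the same invariant.
1. H is the midpoint of KJ ⇒ H = (1/2, 1/2)
2. C lies on line HZ with HC:CZ = 1:5 ⇒ C = (5/12, 5/12)
through H parallel to ZK: direction (1, 0); meets CK at Y = (3/10, 1/2)
Y = C + t·(K−C) with t = -1/5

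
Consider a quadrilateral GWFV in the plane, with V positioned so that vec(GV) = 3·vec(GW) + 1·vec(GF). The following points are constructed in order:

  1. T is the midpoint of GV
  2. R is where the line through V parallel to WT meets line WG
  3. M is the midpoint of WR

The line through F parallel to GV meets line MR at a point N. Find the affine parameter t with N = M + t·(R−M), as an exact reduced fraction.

Choose coordinates G = (0, 0), W = (1, 0), F = (0, 1), V = (3, 1).
1. T is the midpoint of GV ⇒ T = (3/2, 1/2)
2. R is where the line through V parallel to WT meets line WG ⇒ R = (2, 0)
3. M is the midpoint of WR ⇒ M = (3/2, 0)
through F parallel to GV: direction (3, 1); meets MR at N = (-3, 0)
N = M + t·(R−M) with t = -9

t = -9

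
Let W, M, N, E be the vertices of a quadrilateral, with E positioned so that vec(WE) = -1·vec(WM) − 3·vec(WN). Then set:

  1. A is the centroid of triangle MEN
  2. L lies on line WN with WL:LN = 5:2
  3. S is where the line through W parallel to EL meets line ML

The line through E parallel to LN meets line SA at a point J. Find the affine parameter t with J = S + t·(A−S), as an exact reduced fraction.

t = 36/5

Set W = (0, 0), M = (1, 0), N = (0, 1), E = (-1, -3); any affine frame gives the same invariant.
1. A is the centroid of triangle MEN ⇒ A = (0, -2/3)
2. L lies on line WN with WL:LN = 5:2 ⇒ L = (0, 5/7)
3. S is where the line through W parallel to EL meets line ML ⇒ S = (5/31, 130/217)
through E parallel to LN: direction (0, 2/7); meets SA at J = (-1, -298/35)
J = S + t·(A−S) with t = 36/5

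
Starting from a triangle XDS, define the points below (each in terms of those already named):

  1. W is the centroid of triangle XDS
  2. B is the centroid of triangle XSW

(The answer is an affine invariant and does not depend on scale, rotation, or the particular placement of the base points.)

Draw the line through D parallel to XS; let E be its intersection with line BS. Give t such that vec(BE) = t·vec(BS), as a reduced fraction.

t = -8

Choose coordinates X = (0, 0), D = (1, 0), S = (0, 1).
1. W is the centroid of triangle XDS ⇒ W = (1/3, 1/3)
2. B is the centroid of triangle XSW ⇒ B = (1/9, 4/9)
through D parallel to XS: direction (0, 1); meets BS at E = (1, -4)
E = B + t·(S−B) with t = -8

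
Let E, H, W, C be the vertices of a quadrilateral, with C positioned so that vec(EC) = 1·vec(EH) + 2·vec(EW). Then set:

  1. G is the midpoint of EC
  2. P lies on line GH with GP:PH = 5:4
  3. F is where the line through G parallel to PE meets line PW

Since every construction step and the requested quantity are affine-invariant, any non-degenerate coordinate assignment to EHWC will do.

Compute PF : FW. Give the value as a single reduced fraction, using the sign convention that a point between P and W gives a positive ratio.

PF:FW = 5/2

Assign E = (0, 0), H = (1, 0), W = (0, 1), C = (1, 2) — the answer is frame-independent, so this choice is without loss of generality.
1. G is the midpoint of EC ⇒ G = (1/2, 1)
2. P lies on line GH with GP:PH = 5:4 ⇒ P = (7/9, 4/9)
3. F is where the line through G parallel to PE meets line PW ⇒ F = (2/9, 53/63)
F = P + t·(W−P) with t = 5/7, so PF:FW = t:(1−t) = 5/7:2/7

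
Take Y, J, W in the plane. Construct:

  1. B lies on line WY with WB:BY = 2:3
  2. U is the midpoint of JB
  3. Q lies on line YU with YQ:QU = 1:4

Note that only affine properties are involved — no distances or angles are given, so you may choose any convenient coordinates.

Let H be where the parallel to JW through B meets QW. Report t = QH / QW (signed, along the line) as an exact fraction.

Assign Y = (0, 0), J = (1, 0), W = (0, 1) — the answer is frame-independent, so this choice is without loss of generality.
1. B lies on line WY with WB:BY = 2:3 ⇒ B = (0, 3/5)
2. U is the midpoint of JB ⇒ U = (1/2, 3/10)
3. Q lies on line YU with YQ:QU = 1:4 ⇒ Q = (1/10, 3/50)
through B parallel to JW: direction (-1, 1); meets QW at H = (1/21, 58/105)
H = Q + t·(W−Q) with t = 11/21

t = 11/21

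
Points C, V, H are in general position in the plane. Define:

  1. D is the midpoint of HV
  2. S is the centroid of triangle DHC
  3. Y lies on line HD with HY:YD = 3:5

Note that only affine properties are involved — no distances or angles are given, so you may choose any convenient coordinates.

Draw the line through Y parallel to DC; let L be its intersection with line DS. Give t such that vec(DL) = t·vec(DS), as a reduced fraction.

t = 15/8

Set C = (0, 0), V = (1, 0), H = (0, 1); any affine frame gives the same invariant.
1. D is the midpoint of HV ⇒ D = (1/2, 1/2)
2. S is the centroid of triangle DHC ⇒ S = (1/6, 1/2)
3. Y lies on line HD with HY:YD = 3:5 ⇒ Y = (3/16, 13/16)
through Y parallel to DC: direction (-1/2, -1/2); meets DS at L = (-1/8, 1/2)
L = D + t·(S−D) with t = 15/8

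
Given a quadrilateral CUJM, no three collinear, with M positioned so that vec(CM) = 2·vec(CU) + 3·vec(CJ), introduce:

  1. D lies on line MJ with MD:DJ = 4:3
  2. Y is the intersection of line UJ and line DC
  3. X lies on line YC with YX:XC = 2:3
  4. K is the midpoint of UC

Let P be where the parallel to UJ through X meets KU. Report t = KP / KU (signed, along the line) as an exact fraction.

Assign C = (0, 0), U = (1, 0), J = (0, 1), M = (2, 3) — the answer is frame-independent, so this choice is without loss of generality.
1. D lies on line MJ with MD:DJ = 4:3 ⇒ D = (6/7, 13/7)
2. Y is the intersection of line UJ and line DC ⇒ Y = (6/19, 13/19)
3. X lies on line YC with YX:XC = 2:3 ⇒ X = (18/95, 39/95)
4. K is the midpoint of UC ⇒ K = (1/2, 0)
through X parallel to UJ: direction (-1, 1); meets KU at P = (3/5, 0)
P = K + t·(U−K) with t = 1/5

t = 1/5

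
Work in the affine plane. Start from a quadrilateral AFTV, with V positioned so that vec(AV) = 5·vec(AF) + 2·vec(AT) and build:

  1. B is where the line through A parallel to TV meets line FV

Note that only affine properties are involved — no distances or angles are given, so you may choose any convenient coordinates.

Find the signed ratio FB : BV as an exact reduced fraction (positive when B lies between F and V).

Assign A = (0, 0), F = (1, 0), T = (0, 1), V = (5, 2) — the answer is frame-independent, so this choice is without loss of generality.
1. B is where the line through A parallel to TV meets line FV ⇒ B = (5/3, 1/3)
B = F + t·(V−F) with t = 1/6, so FB:BV = t:(1−t) = 1/6:5/6

FB:BV = 1/5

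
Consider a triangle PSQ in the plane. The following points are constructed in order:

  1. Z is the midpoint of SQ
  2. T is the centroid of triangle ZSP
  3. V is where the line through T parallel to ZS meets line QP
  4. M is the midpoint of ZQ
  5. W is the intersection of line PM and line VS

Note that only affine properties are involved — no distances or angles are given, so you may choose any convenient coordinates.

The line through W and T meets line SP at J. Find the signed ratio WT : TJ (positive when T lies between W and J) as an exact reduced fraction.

Assign P = (0, 0), S = (1, 0), Q = (0, 1) — the answer is frame-independent, so this choice is without loss of generality.
1. Z is the midpoint of SQ ⇒ Z = (1/2, 1/2)
2. T is the centroid of triangle ZSP ⇒ T = (1/2, 1/6)
3. V is where the line through T parallel to ZS meets line QP ⇒ V = (0, 2/3)
4. M is the midpoint of ZQ ⇒ M = (1/4, 3/4)
5. W is the intersection of line PM and line VS ⇒ W = (2/11, 6/11)
line WT meets SP at J = (16/25, 0)
T = W + t·(J−W) with t = 25/36, so WT:TJ = 25/36:11/36

WT:TJ = 25/11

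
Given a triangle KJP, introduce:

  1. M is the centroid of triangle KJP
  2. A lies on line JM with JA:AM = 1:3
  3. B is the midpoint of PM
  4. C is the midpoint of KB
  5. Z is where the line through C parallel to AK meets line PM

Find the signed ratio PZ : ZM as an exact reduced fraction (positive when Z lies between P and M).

PZ:ZM = 27

Work in coordinates with K = (0, 0), J = (1, 0), P = (0, 1).
1. M is the centroid of triangle KJP ⇒ M = (1/3, 1/3)
2. A lies on line JM with JA:AM = 1:3 ⇒ A = (5/6, 1/12)
3. B is the midpoint of PM ⇒ B = (1/6, 2/3)
4. C is the midpoint of KB ⇒ C = (1/12, 1/3)
5. Z is where the line through C parallel to AK meets line PM ⇒ Z = (9/28, 5/14)
Z = P + t·(M−P) with t = 27/28, so PZ:ZM = t:(1−t) = 27/28:1/28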